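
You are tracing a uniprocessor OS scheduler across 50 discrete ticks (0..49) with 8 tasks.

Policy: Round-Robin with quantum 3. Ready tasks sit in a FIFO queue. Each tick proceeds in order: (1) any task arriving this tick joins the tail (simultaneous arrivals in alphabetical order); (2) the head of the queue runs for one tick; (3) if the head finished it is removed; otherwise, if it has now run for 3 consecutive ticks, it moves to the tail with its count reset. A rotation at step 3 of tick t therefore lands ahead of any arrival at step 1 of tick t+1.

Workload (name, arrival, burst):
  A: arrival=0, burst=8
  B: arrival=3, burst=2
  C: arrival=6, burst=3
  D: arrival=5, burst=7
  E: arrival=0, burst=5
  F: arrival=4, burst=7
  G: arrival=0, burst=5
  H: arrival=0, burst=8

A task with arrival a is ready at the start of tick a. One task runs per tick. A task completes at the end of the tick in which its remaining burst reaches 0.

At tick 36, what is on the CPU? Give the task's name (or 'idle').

t=0: queue=[A,E,G,H] q_used=0 → run A
t=1: queue=[A,E,G,H] q_used=1 → run A
t=2: queue=[A,E,G,H] q_used=2 → run A
t=3: queue=[E,G,H,A,B] q_used=0 → run E
t=4: queue=[E,G,H,A,B,F] q_used=1 → run E
t=5: queue=[E,G,H,A,B,F,D] q_used=2 → run E
t=6: queue=[G,H,A,B,F,D,E,C] q_used=0 → run G
t=7: queue=[G,H,A,B,F,D,E,C] q_used=1 → run G
t=8: queue=[G,H,A,B,F,D,E,C] q_used=2 → run G
t=9: queue=[H,A,B,F,D,E,C,G] q_used=0 → run H
t=10: queue=[H,A,B,F,D,E,C,G] q_used=1 → run H
t=11: queue=[H,A,B,F,D,E,C,G] q_used=2 → run H
t=12: queue=[A,B,F,D,E,C,G,H] q_used=0 → run A
t=13: queue=[A,B,F,D,E,C,G,H] q_used=1 → run A
t=14: queue=[A,B,F,D,E,C,G,H] q_used=2 → run A
t=15: queue=[B,F,D,E,C,G,H,A] q_used=0 → run B
t=16: queue=[B,F,D,E,C,G,H,A] q_used=1 → run B
t=17: queue=[F,D,E,C,G,H,A] q_used=0 → run F
t=18: queue=[F,D,E,C,G,H,A] q_used=1 → run F
t=19: queue=[F,D,E,C,G,H,A] q_used=2 → run F
t=20: queue=[D,E,C,G,H,A,F] q_used=0 → run D
t=21: queue=[D,E,C,G,H,A,F] q_used=1 → run D
t=22: queue=[D,E,C,G,H,A,F] q_used=2 → run D
t=23: queue=[E,C,G,H,A,F,D] q_used=0 → run E
t=24: queue=[E,C,G,H,A,F,D] q_used=1 → run E
t=25: queue=[C,G,H,A,F,D] q_used=0 → run C
t=26: queue=[C,G,H,A,F,D] q_used=1 → run C
t=27: queue=[C,G,H,A,F,D] q_used=2 → run C
t=28: queue=[G,H,A,F,D] q_used=0 → run G
t=29: queue=[G,H,A,F,D] q_used=1 → run G
t=30: queue=[H,A,F,D] q_used=0 → run H
t=31: queue=[H,A,F,D] q_used=1 → run H
t=32: queue=[H,A,F,D] q_used=2 → run H
t=33: queue=[A,F,D,H] q_used=0 → run A
t=34: queue=[A,F,D,H] q_used=1 → run A
t=35: queue=[F,D,H] q_used=0 → run F
t=36: queue=[F,D,H] q_used=1 → run F
t=37: queue=[F,D,H] q_used=2 → run F
t=38: queue=[D,H,F] q_used=0 → run D
t=39: queue=[D,H,F] q_used=1 → run D
t=40: queue=[D,H,F] q_used=2 → run D
t=41: queue=[H,F,D] q_used=0 → run H
t=42: queue=[H,F,D] q_used=1 → run H
t=43: queue=[F,D] q_used=0 → run F
t=44: queue=[D] q_used=0 → run D
t=45: (idle)
t=46: (idle)
t=47: (idle)
t=48: (idle)
t=49: (idle)

running at tick 36 = F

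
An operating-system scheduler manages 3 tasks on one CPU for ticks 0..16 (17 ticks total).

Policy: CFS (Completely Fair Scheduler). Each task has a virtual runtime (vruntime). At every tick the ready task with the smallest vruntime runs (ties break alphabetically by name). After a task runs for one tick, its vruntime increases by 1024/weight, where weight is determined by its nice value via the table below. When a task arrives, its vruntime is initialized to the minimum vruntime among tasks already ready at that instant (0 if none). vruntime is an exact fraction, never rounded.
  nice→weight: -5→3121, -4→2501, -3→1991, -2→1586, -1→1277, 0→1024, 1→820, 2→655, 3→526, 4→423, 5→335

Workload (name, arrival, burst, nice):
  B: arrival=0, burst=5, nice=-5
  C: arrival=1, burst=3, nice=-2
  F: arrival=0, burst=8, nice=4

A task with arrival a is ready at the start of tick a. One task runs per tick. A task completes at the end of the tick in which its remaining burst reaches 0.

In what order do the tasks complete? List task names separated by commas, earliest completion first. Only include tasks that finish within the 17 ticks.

t=0: vr[B=0 F=0] → run B
t=1: vr[B=1024/3121 C=0 F=0] → run C
t=2: vr[B=1024/3121 C=512/793 F=0] → run F
t=3: vr[B=1024/3121 C=512/793 F=1024/423] → run B
t=4: vr[B=2048/3121 C=512/793 F=1024/423] → run C
t=5: vr[B=2048/3121 C=1024/793 F=1024/423] → run B
t=6: vr[B=3072/3121 C=1024/793 F=1024/423] → run B
t=7: vr[B=4096/3121 C=1024/793 F=1024/423] → run C
t=8: vr[B=4096/3121 F=1024/423] → run B
t=9: vr[F=1024/423] → run F
t=10: vr[F=2048/423] → run F
t=11: vr[F=1024/141] → run F
t=12: vr[F=4096/423] → run F
t=13: vr[F=5120/423] → run F
t=14: vr[F=2048/141] → run F
t=15: vr[F=7168/423] → run F
t=16: (idle)

completion order = C, B, F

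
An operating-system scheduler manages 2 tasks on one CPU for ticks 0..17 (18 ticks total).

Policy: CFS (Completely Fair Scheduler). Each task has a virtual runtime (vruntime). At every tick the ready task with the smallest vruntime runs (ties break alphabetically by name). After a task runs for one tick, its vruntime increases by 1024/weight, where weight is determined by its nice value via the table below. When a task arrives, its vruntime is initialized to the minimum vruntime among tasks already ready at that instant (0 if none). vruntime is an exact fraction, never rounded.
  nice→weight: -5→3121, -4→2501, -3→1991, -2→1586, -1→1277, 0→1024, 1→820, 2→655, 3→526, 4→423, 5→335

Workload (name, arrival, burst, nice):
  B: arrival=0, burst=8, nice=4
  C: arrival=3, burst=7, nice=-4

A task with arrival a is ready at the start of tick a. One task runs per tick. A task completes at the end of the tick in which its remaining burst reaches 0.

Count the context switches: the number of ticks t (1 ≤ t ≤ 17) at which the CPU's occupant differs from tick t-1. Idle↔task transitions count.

t=0: vr[B=0] → run B
t=1: vr[B=1024/423] → run B
t=2: vr[B=2048/423] → run B
t=3: vr[B=1024/141 C=1024/141] → run B
t=4: vr[B=4096/423 C=1024/141] → run C
t=5: vr[B=4096/423 C=2705408/352641] → run C
t=6: vr[B=4096/423 C=2849792/352641] → run C
t=7: vr[B=4096/423 C=2994176/352641] → run C
t=8: vr[B=4096/423 C=3138560/352641] → run C
t=9: vr[B=4096/423 C=3282944/352641] → run C
t=10: vr[B=4096/423 C=3427328/352641] → run B
t=11: vr[B=5120/423 C=3427328/352641] → run C
t=12: vr[B=5120/423] → run B
t=13: vr[B=2048/141] → run B
t=14: vr[B=7168/423] → run B
t=15: (idle)
t=16: (idle)
t=17: (idle)

context switches = 5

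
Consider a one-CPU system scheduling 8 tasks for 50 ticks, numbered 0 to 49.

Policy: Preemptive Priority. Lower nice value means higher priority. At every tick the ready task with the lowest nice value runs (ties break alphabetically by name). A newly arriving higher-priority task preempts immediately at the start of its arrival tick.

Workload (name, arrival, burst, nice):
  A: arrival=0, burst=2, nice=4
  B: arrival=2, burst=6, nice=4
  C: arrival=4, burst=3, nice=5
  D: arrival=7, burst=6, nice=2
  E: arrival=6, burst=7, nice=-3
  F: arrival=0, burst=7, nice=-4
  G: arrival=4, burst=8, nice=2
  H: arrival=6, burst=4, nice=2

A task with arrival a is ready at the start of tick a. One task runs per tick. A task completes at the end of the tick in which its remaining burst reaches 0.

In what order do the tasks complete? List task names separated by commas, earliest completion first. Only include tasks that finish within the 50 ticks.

t=0: ready={A,F} → run F
t=1: ready={A,F} → run F
t=2: ready={A,B,F} → run F
t=3: ready={A,B,F} → run F
t=4: ready={A,B,C,F,G} → run F
t=5: ready={A,B,C,F,G} → run F
t=6: ready={A,B,C,E,F,G,H} → run F
t=7: ready={A,B,C,D,E,G,H} → run E
t=8: ready={A,B,C,D,E,G,H} → run E
t=9: ready={A,B,C,D,E,G,H} → run E
t=10: ready={A,B,C,D,E,G,H} → run E
t=11: ready={A,B,C,D,E,G,H} → run E
t=12: ready={A,B,C,D,E,G,H} → run E
t=13: ready={A,B,C,D,E,G,H} → run E
t=14: ready={A,B,C,D,G,H} → run D
t=15: ready={A,B,C,D,G,H} → run D
t=16: ready={A,B,C,D,G,H} → run D
t=17: ready={A,B,C,D,G,H} → run D
t=18: ready={A,B,C,D,G,H} → run D
t=19: ready={A,B,C,D,G,H} → run D
t=20: ready={A,B,C,G,H} → run G
t=21: ready={A,B,C,G,H} → run G
t=22: ready={A,B,C,G,H} → run G
t=23: ready={A,B,C,G,H} → run G
t=24: ready={A,B,C,G,H} → run G
t=25: ready={A,B,C,G,H} → run G
t=26: ready={A,B,C,G,H} → run G
t=27: ready={A,B,C,G,H} → run G
t=28: ready={A,B,C,H} → run H
t=29: ready={A,B,C,H} → run H
t=30: ready={A,B,C,H} → run H
t=31: ready={A,B,C,H} → run H
t=32: ready={A,B,C} → run A
t=33: ready={A,B,C} → run A
t=34: ready={B,C} → run B
t=35: ready={B,C} → run B
t=36: ready={B,C} → run B
t=37: ready={B,C} → run B
t=38: ready={B,C} → run B
t=39: ready={B,C} → run B
t=40: ready={C} → run C
t=41: ready={C} → run C
t=42: ready={C} → run C
t=43: (idle)
t=44: (idle)
t=45: (idle)
t=46: (idle)
t=47: (idle)
t=48: (idle)
t=49: (idle)

completion order = F, E, D, G, H, A, B, C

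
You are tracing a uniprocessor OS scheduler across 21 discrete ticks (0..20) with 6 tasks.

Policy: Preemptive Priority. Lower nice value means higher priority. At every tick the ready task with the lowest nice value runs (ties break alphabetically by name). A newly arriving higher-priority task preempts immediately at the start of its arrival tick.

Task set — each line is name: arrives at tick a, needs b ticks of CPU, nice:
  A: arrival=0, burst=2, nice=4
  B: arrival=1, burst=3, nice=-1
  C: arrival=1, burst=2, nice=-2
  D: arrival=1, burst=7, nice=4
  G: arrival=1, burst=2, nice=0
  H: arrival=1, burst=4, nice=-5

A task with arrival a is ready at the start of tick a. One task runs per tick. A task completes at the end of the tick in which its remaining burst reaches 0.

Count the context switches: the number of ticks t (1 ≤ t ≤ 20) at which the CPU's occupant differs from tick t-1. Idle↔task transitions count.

context switches = 7

t=0: ready={A} → run A
t=1: ready={A,B,C,D,G,H} → run H
t=2: ready={A,B,C,D,G,H} → run H
t=3: ready={A,B,C,D,G,H} → run H
t=4: ready={A,B,C,D,G,H} → run H
t=5: ready={A,B,C,D,G} → run C
t=6: ready={A,B,C,D,G} → run C
t=7: ready={A,B,D,G} → run B
t=8: ready={A,B,D,G} → run B
t=9: ready={A,B,D,G} → run B
t=10: ready={A,D,G} → run G
t=11: ready={A,D,G} → run G
t=12: ready={A,D} → run A
t=13: ready={D} → run D
t=14: ready={D} → run D
t=15: ready={D} → run D
t=16: ready={D} → run D
t=17: ready={D} → run D
t=18: ready={D} → run D
t=19: ready={D} → run D
t=20: (idle)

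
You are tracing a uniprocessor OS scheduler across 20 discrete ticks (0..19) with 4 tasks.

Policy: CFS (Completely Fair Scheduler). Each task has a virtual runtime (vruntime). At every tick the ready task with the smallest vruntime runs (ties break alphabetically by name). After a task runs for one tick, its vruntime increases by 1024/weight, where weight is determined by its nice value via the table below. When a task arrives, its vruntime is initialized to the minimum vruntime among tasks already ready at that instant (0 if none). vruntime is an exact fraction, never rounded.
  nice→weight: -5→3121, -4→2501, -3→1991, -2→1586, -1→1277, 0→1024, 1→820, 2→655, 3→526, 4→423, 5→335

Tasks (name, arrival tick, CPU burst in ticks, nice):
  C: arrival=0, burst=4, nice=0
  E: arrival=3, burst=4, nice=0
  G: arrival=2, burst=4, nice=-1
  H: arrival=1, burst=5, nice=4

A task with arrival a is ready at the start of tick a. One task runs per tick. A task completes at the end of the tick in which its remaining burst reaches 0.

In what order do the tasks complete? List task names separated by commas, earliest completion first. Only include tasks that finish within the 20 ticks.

completion order = C, G, E, H

t=0: vr[C=0] → run C
t=1: vr[C=1 H=1] → run C
t=2: vr[C=2 G=1 H=1] → run G
t=3: vr[C=2 E=1 G=2301/1277 H=1] → run E
t=4: vr[C=2 E=2 G=2301/1277 H=1] → run H
t=5: vr[C=2 E=2 G=2301/1277 H=1447/423] → run G
t=6: vr[C=2 E=2 G=3325/1277 H=1447/423] → run C
t=7: vr[C=3 E=2 G=3325/1277 H=1447/423] → run E
t=8: vr[C=3 E=3 G=3325/1277 H=1447/423] → run G
t=9: vr[C=3 E=3 G=4349/1277 H=1447/423] → run C
t=10: vr[E=3 G=4349/1277 H=1447/423] → run E
t=11: vr[E=4 G=4349/1277 H=1447/423] → run G
t=12: vr[E=4 H=1447/423] → run H
t=13: vr[E=4 H=2471/423] → run E
t=14: vr[H=2471/423] → run H
t=15: vr[H=1165/141] → run H
t=16: vr[H=4519/423] → run H
t=17: (idle)
t=18: (idle)
t=19: (idle)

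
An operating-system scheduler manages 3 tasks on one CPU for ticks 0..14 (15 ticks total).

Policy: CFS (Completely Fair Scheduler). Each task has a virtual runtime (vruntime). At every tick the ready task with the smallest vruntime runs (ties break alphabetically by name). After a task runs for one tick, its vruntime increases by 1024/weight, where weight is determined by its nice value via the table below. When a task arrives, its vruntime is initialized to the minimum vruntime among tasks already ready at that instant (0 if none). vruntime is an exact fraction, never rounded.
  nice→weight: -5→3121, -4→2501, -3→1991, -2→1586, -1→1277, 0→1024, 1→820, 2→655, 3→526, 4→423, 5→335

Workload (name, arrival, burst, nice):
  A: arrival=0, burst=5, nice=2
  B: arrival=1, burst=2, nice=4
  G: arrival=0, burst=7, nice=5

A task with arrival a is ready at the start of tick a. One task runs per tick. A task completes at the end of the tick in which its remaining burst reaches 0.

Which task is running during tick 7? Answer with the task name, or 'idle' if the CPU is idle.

t=0: vr[A=0 G=0] → run A
t=1: vr[A=1024/655 B=0 G=0] → run B
t=2: vr[A=1024/655 B=1024/423 G=0] → run G
t=3: vr[A=1024/655 B=1024/423 G=1024/335] → run A
t=4: vr[A=2048/655 B=1024/423 G=1024/335] → run B
t=5: vr[A=2048/655 G=1024/335] → run G
t=6: vr[A=2048/655 G=2048/335] → run A
t=7: vr[A=3072/655 G=2048/335] → run A
t=8: vr[A=4096/655 G=2048/335] → run G
t=9: vr[A=4096/655 G=3072/335] → run A
t=10: vr[G=3072/335] → run G
t=11: vr[G=4096/335] → run G
t=12: vr[G=1024/67] → run G
t=13: vr[G=6144/335] → run G
t=14: (idle)

running at tick 7 = A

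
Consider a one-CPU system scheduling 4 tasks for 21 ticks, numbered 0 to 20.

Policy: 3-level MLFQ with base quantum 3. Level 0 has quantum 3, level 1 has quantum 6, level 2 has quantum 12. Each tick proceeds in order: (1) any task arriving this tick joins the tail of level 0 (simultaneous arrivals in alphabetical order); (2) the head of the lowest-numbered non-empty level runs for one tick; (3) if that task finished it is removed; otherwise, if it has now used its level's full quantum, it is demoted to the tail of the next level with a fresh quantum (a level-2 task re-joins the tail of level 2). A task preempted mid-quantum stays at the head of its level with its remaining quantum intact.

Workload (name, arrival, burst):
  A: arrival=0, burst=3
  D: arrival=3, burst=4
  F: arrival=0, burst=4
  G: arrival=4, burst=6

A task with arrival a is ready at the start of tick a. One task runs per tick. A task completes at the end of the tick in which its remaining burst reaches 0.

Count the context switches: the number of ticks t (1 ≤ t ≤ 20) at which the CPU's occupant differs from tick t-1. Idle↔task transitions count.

context switches = 7

t=0: L0/L1/L2 = AF/-/- → run A
t=1: L0/L1/L2 = AF/-/- → run A
t=2: L0/L1/L2 = AF/-/- → run A
t=3: L0/L1/L2 = FD/-/- → run F
t=4: L0/L1/L2 = FDG/-/- → run F
t=5: L0/L1/L2 = FDG/-/- → run F
t=6: L0/L1/L2 = DG/F/- → run D
t=7: L0/L1/L2 = DG/F/- → run D
t=8: L0/L1/L2 = DG/F/- → run D
t=9: L0/L1/L2 = G/FD/- → run G
t=10: L0/L1/L2 = G/FD/- → run G
t=11: L0/L1/L2 = G/FD/- → run G
t=12: L0/L1/L2 = -/FDG/- → run F
t=13: L0/L1/L2 = -/DG/- → run D
t=14: L0/L1/L2 = -/G/- → run G
t=15: L0/L1/L2 = -/G/- → run G
t=16: L0/L1/L2 = -/G/- → run G
t=17: (idle)
t=18: (idle)
t=19: (idle)
t=20: (idle)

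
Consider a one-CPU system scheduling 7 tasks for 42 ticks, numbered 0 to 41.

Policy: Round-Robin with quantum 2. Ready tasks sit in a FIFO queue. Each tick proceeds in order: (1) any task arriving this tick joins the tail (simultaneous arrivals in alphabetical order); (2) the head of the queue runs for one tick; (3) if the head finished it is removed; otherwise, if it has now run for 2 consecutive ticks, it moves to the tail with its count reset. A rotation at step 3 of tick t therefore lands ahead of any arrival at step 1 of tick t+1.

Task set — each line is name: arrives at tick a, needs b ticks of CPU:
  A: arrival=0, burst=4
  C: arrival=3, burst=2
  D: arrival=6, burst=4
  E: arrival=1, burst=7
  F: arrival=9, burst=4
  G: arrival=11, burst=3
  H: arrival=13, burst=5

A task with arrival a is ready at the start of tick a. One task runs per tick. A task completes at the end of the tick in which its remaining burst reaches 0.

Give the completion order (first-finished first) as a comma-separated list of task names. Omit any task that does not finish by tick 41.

t=0: queue=[A] q_used=0 → run A
t=1: queue=[A,E] q_used=1 → run A
t=2: queue=[E,A] q_used=0 → run E
t=3: queue=[E,A,C] q_used=1 → run E
t=4: queue=[A,C,E] q_used=0 → run A
t=5: queue=[A,C,E] q_used=1 → run A
t=6: queue=[C,E,D] q_used=0 → run C
t=7: queue=[C,E,D] q_used=1 → run C
t=8: queue=[E,D] q_used=0 → run E
t=9: queue=[E,D,F] q_used=1 → run E
t=10: queue=[D,F,E] q_used=0 → run D
t=11: queue=[D,F,E,G] q_used=1 → run D
t=12: queue=[F,E,G,D] q_used=0 → run F
t=13: queue=[F,E,G,D,H] q_used=1 → run F
t=14: queue=[E,G,D,H,F] q_used=0 → run E
t=15: queue=[E,G,D,H,F] q_used=1 → run E
t=16: queue=[G,D,H,F,E] q_used=0 → run G
t=17: queue=[G,D,H,F,E] q_used=1 → run G
t=18: queue=[D,H,F,E,G] q_used=0 → run D
t=19: queue=[D,H,F,E,G] q_used=1 → run D
t=20: queue=[H,F,E,G] q_used=0 → run H
t=21: queue=[H,F,E,G] q_used=1 → run H
t=22: queue=[F,E,G,H] q_used=0 → run F
t=23: queue=[F,E,G,H] q_used=1 → run F
t=24: queue=[E,G,H] q_used=0 → run E
t=25: queue=[G,H] q_used=0 → run G
t=26: queue=[H] q_used=0 → run H
t=27: queue=[H] q_used=1 → run H
t=28: queue=[H] q_used=0 → run H
t=29: (idle)
t=30: (idle)
t=31: (idle)
t=32: (idle)
t=33: (idle)
t=34: (idle)
t=35: (idle)
t=36: (idle)
t=37: (idle)
t=38: (idle)
t=39: (idle)
t=40: (idle)
t=41: (idle)

completion order = A, C, D, F, E, G, H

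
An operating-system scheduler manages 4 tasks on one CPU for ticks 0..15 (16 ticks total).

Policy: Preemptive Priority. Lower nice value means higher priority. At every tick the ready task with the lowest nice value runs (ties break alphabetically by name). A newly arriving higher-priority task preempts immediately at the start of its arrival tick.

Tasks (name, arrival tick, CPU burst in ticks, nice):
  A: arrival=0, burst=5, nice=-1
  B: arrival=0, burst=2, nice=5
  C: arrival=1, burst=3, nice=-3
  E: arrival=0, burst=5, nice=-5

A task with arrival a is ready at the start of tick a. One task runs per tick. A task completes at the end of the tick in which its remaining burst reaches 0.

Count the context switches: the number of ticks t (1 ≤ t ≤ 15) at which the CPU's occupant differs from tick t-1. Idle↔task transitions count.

t=0: ready={A,B,E} → run E
t=1: ready={A,B,C,E} → run E
t=2: ready={A,B,C,E} → run E
t=3: ready={A,B,C,E} → run E
t=4: ready={A,B,C,E} → run E
t=5: ready={A,B,C} → run C
t=6: ready={A,B,C} → run C
t=7: ready={A,B,C} → run C
t=8: ready={A,B} → run A
t=9: ready={A,B} → run A
t=10: ready={A,B} → run A
t=11: ready={A,B} → run A
t=12: ready={A,B} → run A
t=13: ready={B} → run B
t=14: ready={B} → run B
t=15: (idle)

context switches = 4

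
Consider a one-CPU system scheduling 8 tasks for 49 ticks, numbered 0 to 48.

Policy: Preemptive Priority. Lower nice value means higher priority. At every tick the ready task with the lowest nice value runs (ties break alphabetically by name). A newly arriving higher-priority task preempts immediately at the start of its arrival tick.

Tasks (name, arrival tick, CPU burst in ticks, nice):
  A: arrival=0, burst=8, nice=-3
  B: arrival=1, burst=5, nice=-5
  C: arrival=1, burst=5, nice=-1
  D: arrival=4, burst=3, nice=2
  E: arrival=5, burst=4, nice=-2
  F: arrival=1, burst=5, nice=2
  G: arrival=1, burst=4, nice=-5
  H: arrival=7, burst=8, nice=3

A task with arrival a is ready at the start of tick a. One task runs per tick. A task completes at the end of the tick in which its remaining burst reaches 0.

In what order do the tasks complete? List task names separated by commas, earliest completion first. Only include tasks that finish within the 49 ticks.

completion order = B, G, A, E, C, D, F, H

t=0: ready={A} → run A
t=1: ready={A,B,C,F,G} → run B
t=2: ready={A,B,C,F,G} → run B
t=3: ready={A,B,C,F,G} → run B
t=4: ready={A,B,C,D,F,G} → run B
t=5: ready={A,B,C,D,E,F,G} → run B
t=6: ready={A,C,D,E,F,G} → run G
t=7: ready={A,C,D,E,F,G,H} → run G
t=8: ready={A,C,D,E,F,G,H} → run G
t=9: ready={A,C,D,E,F,G,H} → run G
t=10: ready={A,C,D,E,F,H} → run A
t=11: ready={A,C,D,E,F,H} → run A
t=12: ready={A,C,D,E,F,H} → run A
t=13: ready={A,C,D,E,F,H} → run A
t=14: ready={A,C,D,E,F,H} → run A
t=15: ready={A,C,D,E,F,H} → run A
t=16: ready={A,C,D,E,F,H} → run A
t=17: ready={C,D,E,F,H} → run E
t=18: ready={C,D,E,F,H} → run E
t=19: ready={C,D,E,F,H} → run E
t=20: ready={C,D,E,F,H} → run E
t=21: ready={C,D,F,H} → run C
t=22: ready={C,D,F,H} → run C
t=23: ready={C,D,F,H} → run C
t=24: ready={C,D,F,H} → run C
t=25: ready={C,D,F,H} → run C
t=26: ready={D,F,H} → run D
t=27: ready={D,F,H} → run D
t=28: ready={D,F,H} → run D
t=29: ready={F,H} → run F
t=30: ready={F,H} → run F
t=31: ready={F,H} → run F
t=32: ready={F,H} → run F
t=33: ready={F,H} → run F
t=34: ready={H} → run H
t=35: ready={H} → run H
t=36: ready={H} → run H
t=37: ready={H} → run H
t=38: ready={H} → run H
t=39: ready={H} → run H
t=40: ready={H} → run H
t=41: ready={H} → run H
t=42: (idle)
t=43: (idle)
t=44: (idle)
t=45: (idle)
t=46: (idle)
t=47: (idle)
t=48: (idle)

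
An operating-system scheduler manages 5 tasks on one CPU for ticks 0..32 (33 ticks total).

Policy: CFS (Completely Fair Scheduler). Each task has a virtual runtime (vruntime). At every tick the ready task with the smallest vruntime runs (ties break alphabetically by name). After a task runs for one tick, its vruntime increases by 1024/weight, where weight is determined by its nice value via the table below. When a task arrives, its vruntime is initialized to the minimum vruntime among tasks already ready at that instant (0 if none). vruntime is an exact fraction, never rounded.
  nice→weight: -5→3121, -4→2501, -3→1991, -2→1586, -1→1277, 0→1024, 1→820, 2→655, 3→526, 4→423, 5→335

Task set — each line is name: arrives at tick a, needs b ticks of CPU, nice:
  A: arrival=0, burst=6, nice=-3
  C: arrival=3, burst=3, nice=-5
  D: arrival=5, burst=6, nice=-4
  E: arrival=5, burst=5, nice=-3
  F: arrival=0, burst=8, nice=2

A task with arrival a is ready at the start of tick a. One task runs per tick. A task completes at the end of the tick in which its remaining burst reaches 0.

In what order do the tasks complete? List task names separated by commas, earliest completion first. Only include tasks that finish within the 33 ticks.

t=0: vr[A=0 F=0] → run A
t=1: vr[A=1024/1991 F=0] → run F
t=2: vr[A=1024/1991 F=1024/655] → run A
t=3: vr[A=2048/1991 C=2048/1991 F=1024/655] → run A
t=4: vr[A=3072/1991 C=2048/1991 F=1024/655] → run C
t=5: vr[A=3072/1991 C=8430592/6213911 D=8430592/6213911 E=8430592/6213911 F=1024/655] → run C
t=6: vr[A=3072/1991 C=10469376/6213911 D=8430592/6213911 E=8430592/6213911 F=1024/655] → run D
t=7: vr[A=3072/1991 C=10469376/6213911 D=27447955456/15540991411 E=8430592/6213911 F=1024/655] → run E
t=8: vr[A=3072/1991 C=10469376/6213911 D=27447955456/15540991411 E=11626496/6213911 F=1024/655] → run A
t=9: vr[A=4096/1991 C=10469376/6213911 D=27447955456/15540991411 E=11626496/6213911 F=1024/655] → run F
t=10: vr[A=4096/1991 C=10469376/6213911 D=27447955456/15540991411 E=11626496/6213911 F=2048/655] → run C
t=11: vr[A=4096/1991 D=27447955456/15540991411 E=11626496/6213911 F=2048/655] → run D
t=12: vr[A=4096/1991 D=33811000320/15540991411 E=11626496/6213911 F=2048/655] → run E
t=13: vr[A=4096/1991 D=33811000320/15540991411 E=14822400/6213911 F=2048/655] → run A
t=14: vr[A=5120/1991 D=33811000320/15540991411 E=14822400/6213911 F=2048/655] → run D
t=15: vr[A=5120/1991 D=40174045184/15540991411 E=14822400/6213911 F=2048/655] → run E
t=16: vr[A=5120/1991 D=40174045184/15540991411 E=18018304/6213911 F=2048/655] → run A
t=17: vr[D=40174045184/15540991411 E=18018304/6213911 F=2048/655] → run D
t=18: vr[D=46537090048/15540991411 E=18018304/6213911 F=2048/655] → run E
t=19: vr[D=46537090048/15540991411 E=21214208/6213911 F=2048/655] → run D
t=20: vr[D=52900134912/15540991411 E=21214208/6213911 F=2048/655] → run F
t=21: vr[D=52900134912/15540991411 E=21214208/6213911 F=3072/655] → run D
t=22: vr[E=21214208/6213911 F=3072/655] → run E
t=23: vr[F=3072/655] → run F
t=24: vr[F=4096/655] → run F
t=25: vr[F=1024/131] → run F
t=26: vr[F=6144/655] → run F
t=27: vr[F=7168/655] → run F
t=28: (idle)
t=29: (idle)
t=30: (idle)
t=31: (idle)
t=32: (idle)

completion order = C, A, D, E, F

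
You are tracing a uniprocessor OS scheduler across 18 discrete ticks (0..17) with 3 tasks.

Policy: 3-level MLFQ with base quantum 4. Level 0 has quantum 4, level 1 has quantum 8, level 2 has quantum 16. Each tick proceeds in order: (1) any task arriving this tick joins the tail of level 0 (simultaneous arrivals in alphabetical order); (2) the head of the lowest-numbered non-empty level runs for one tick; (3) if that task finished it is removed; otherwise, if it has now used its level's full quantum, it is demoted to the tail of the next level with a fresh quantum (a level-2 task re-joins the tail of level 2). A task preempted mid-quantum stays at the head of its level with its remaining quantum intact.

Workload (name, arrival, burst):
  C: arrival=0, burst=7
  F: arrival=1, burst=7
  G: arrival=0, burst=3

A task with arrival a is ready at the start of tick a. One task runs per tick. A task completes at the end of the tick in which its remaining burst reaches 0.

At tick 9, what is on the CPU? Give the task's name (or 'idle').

t=0: L0/L1/L2 = CG/-/- → run C
t=1: L0/L1/L2 = CGF/-/- → run C
t=2: L0/L1/L2 = CGF/-/- → run C
t=3: L0/L1/L2 = CGF/-/- → run C
t=4: L0/L1/L2 = GF/C/- → run G
t=5: L0/L1/L2 = GF/C/- → run G
t=6: L0/L1/L2 = GF/C/- → run G
t=7: L0/L1/L2 = F/C/- → run F
t=8: L0/L1/L2 = F/C/- → run F
t=9: L0/L1/L2 = F/C/- → run F
t=10: L0/L1/L2 = F/C/- → run F
t=11: L0/L1/L2 = -/CF/- → run C
t=12: L0/L1/L2 = -/CF/- → run C
t=13: L0/L1/L2 = -/CF/- → run C
t=14: L0/L1/L2 = -/F/- → run F
t=15: L0/L1/L2 = -/F/- → run F
t=16: L0/L1/L2 = -/F/- → run F
t=17: (idle)

running at tick 9 = F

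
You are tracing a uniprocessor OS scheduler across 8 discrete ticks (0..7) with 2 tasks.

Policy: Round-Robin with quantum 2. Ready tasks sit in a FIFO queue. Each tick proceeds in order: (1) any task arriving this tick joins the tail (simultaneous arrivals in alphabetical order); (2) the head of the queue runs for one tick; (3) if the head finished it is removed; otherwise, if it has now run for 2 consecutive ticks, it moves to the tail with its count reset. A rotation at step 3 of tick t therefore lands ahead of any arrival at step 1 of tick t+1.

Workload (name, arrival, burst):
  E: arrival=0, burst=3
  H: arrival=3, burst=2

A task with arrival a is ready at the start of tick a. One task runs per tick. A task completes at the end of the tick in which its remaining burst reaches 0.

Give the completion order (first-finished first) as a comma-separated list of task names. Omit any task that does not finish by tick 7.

t=0: queue=[E] q_used=0 → run E
t=1: queue=[E] q_used=1 → run E
t=2: queue=[E] q_used=0 → run E
t=3: queue=[H] q_used=0 → run H
t=4: queue=[H] q_used=1 → run H
t=5: (idle)
t=6: (idle)
t=7: (idle)

completion order = E, H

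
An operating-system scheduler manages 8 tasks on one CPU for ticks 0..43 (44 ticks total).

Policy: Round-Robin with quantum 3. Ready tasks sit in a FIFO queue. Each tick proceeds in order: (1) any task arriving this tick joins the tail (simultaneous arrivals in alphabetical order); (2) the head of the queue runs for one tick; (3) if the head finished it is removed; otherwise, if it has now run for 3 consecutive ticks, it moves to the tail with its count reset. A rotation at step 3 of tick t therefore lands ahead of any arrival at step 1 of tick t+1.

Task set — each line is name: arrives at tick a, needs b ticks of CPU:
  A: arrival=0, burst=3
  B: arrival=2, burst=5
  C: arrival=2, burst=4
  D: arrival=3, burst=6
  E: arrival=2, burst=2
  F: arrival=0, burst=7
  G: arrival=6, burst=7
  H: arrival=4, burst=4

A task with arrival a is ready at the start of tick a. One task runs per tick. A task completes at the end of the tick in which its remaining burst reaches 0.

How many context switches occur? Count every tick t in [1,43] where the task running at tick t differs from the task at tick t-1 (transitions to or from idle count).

context switches = 15

t=0: queue=[A,F] q_used=0 → run A
t=1: queue=[A,F] q_used=1 → run A
t=2: queue=[A,F,B,C,E] q_used=2 → run A
t=3: queue=[F,B,C,E,D] q_used=0 → run F
t=4: queue=[F,B,C,E,D,H] q_used=1 → run F
t=5: queue=[F,B,C,E,D,H] q_used=2 → run F
t=6: queue=[B,C,E,D,H,F,G] q_used=0 → run B
t=7: queue=[B,C,E,D,H,F,G] q_used=1 → run B
t=8: queue=[B,C,E,D,H,F,G] q_used=2 → run B
t=9: queue=[C,E,D,H,F,G,B] q_used=0 → run C
t=10: queue=[C,E,D,H,F,G,B] q_used=1 → run C
t=11: queue=[C,E,D,H,F,G,B] q_used=2 → run C
t=12: queue=[E,D,H,F,G,B,C] q_used=0 → run E
t=13: queue=[E,D,H,F,G,B,C] q_used=1 → run E
t=14: queue=[D,H,F,G,B,C] q_used=0 → run D
t=15: queue=[D,H,F,G,B,C] q_used=1 → run D
t=16: queue=[D,H,F,G,B,C] q_used=2 → run D
t=17: queue=[H,F,G,B,C,D] q_used=0 → run H
t=18: queue=[H,F,G,B,C,D] q_used=1 → run H
t=19: queue=[H,F,G,B,C,D] q_used=2 → run H
t=20: queue=[F,G,B,C,D,H] q_used=0 → run F
t=21: queue=[F,G,B,C,D,H] q_used=1 → run F
t=22: queue=[F,G,B,C,D,H] q_used=2 → run F
t=23: queue=[G,B,C,D,H,F] q_used=0 → run G
t=24: queue=[G,B,C,D,H,F] q_used=1 → run G
t=25: queue=[G,B,C,D,H,F] q_used=2 → run G
t=26: queue=[B,C,D,H,F,G] q_used=0 → run B
t=27: queue=[B,C,D,H,F,G] q_used=1 → run B
t=28: queue=[C,D,H,F,G] q_used=0 → run C
t=29: queue=[D,H,F,G] q_used=0 → run D
t=30: queue=[D,H,F,G] q_used=1 → run D
t=31: queue=[D,H,F,G] q_used=2 → run D
t=32: queue=[H,F,G] q_used=0 → run H
t=33: queue=[F,G] q_used=0 → run F
t=34: queue=[G] q_used=0 → run G
t=35: queue=[G] q_used=1 → run G
t=36: queue=[G] q_used=2 → run G
t=37: queue=[G] q_used=0 → run G
t=38: (idle)
t=39: (idle)
t=40: (idle)
t=41: (idle)
t=42: (idle)
t=43: (idle)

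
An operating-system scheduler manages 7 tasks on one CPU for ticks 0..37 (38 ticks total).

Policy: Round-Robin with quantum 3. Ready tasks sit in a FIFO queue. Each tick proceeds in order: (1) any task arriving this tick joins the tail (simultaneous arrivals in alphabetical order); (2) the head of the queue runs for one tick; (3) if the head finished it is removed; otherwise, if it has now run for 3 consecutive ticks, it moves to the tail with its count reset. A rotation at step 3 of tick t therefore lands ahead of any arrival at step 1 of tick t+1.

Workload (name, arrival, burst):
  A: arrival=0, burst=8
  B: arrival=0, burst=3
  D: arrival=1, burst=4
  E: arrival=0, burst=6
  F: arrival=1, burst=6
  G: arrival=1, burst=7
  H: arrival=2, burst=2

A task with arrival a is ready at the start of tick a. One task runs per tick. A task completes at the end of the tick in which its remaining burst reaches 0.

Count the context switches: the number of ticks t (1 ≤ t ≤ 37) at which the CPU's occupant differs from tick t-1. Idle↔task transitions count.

context switches = 14

t=0: queue=[A,B,E] q_used=0 → run A
t=1: queue=[A,B,E,D,F,G] q_used=1 → run A
t=2: queue=[A,B,E,D,F,G,H] q_used=2 → run A
t=3: queue=[B,E,D,F,G,H,A] q_used=0 → run B
t=4: queue=[B,E,D,F,G,H,A] q_used=1 → run B
t=5: queue=[B,E,D,F,G,H,A] q_used=2 → run B
t=6: queue=[E,D,F,G,H,A] q_used=0 → run E
t=7: queue=[E,D,F,G,H,A] q_used=1 → run E
t=8: queue=[E,D,F,G,H,A] q_used=2 → run E
t=9: queue=[D,F,G,H,A,E] q_used=0 → run D
t=10: queue=[D,F,G,H,A,E] q_used=1 → run D
t=11: queue=[D,F,G,H,A,E] q_used=2 → run D
t=12: queue=[F,G,H,A,E,D] q_used=0 → run F
t=13: queue=[F,G,H,A,E,D] q_used=1 → run F
t=14: queue=[F,G,H,A,E,D] q_used=2 → run F
t=15: queue=[G,H,A,E,D,F] q_used=0 → run G
t=16: queue=[G,H,A,E,D,F] q_used=1 → run G
t=17: queue=[G,H,A,E,D,F] q_used=2 → run G
t=18: queue=[H,A,E,D,F,G] q_used=0 → run H
t=19: queue=[H,A,E,D,F,G] q_used=1 → run H
t=20: queue=[A,E,D,F,G] q_used=0 → run A
t=21: queue=[A,E,D,F,G] q_used=1 → run A
t=22: queue=[A,E,D,F,G] q_used=2 → run A
t=23: queue=[E,D,F,G,A] q_used=0 → run E
t=24: queue=[E,D,F,G,A] q_used=1 → run E
t=25: queue=[E,D,F,G,A] q_used=2 → run E
t=26: queue=[D,F,G,A] q_used=0 → run D
t=27: queue=[F,G,A] q_used=0 → run F
t=28: queue=[F,G,A] q_used=1 → run F
t=29: queue=[F,G,A] q_used=2 → run F
t=30: queue=[G,A] q_used=0 → run G
t=31: queue=[G,A] q_used=1 → run G
t=32: queue=[G,A] q_used=2 → run G
t=33: queue=[A,G] q_used=0 → run A
t=34: queue=[A,G] q_used=1 → run A
t=35: queue=[G] q_used=0 → run G
t=36: (idle)
t=37: (idle)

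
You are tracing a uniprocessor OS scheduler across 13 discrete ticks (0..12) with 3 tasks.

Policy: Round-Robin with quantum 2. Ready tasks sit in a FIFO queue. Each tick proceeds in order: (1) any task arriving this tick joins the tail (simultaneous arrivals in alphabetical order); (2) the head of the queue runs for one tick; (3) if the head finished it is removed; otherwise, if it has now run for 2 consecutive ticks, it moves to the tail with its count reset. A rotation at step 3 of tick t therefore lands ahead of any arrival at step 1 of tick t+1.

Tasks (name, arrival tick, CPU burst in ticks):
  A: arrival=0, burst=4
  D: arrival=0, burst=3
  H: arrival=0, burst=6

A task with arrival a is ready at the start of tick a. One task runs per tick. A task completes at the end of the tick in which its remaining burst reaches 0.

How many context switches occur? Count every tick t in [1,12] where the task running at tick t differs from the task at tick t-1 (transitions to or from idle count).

t=0: queue=[A,D,H] q_used=0 → run A
t=1: queue=[A,D,H] q_used=1 → run A
t=2: queue=[D,H,A] q_used=0 → run D
t=3: queue=[D,H,A] q_used=1 → run D
t=4: queue=[H,A,D] q_used=0 → run H
t=5: queue=[H,A,D] q_used=1 → run H
t=6: queue=[A,D,H] q_used=0 → run A
t=7: queue=[A,D,H] q_used=1 → run A
t=8: queue=[D,H] q_used=0 → run D
t=9: queue=[H] q_used=0 → run H
t=10: queue=[H] q_used=1 → run H
t=11: queue=[H] q_used=0 → run H
t=12: queue=[H] q_used=1 → run H

context switches = 5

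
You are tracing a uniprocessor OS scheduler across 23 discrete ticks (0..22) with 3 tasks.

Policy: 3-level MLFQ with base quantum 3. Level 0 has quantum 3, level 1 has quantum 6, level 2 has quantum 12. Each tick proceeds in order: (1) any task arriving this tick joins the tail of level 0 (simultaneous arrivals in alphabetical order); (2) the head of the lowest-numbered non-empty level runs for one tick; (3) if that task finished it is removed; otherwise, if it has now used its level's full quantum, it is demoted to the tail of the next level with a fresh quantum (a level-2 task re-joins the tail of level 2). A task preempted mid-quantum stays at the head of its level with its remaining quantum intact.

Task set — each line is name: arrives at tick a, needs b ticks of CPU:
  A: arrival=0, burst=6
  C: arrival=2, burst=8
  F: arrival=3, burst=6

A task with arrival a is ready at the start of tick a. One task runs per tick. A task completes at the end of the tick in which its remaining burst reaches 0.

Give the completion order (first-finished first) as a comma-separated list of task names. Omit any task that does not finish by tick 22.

completion order = A, C, F

t=0: L0/L1/L2 = A/-/- → run A
t=1: L0/L1/L2 = A/-/- → run A
t=2: L0/L1/L2 = AC/-/- → run A
t=3: L0/L1/L2 = CF/A/- → run C
t=4: L0/L1/L2 = CF/A/- → run C
t=5: L0/L1/L2 = CF/A/- → run C
t=6: L0/L1/L2 = F/AC/- → run F
t=7: L0/L1/L2 = F/AC/- → run F
t=8: L0/L1/L2 = F/AC/- → run F
t=9: L0/L1/L2 = -/ACF/- → run A
t=10: L0/L1/L2 = -/ACF/- → run A
t=11: L0/L1/L2 = -/ACF/- → run A
t=12: L0/L1/L2 = -/CF/- → run C
t=13: L0/L1/L2 = -/CF/- → run C
t=14: L0/L1/L2 = -/CF/- → run C
t=15: L0/L1/L2 = -/CF/- → run C
t=16: L0/L1/L2 = -/CF/- → run C
t=17: L0/L1/L2 = -/F/- → run F
t=18: L0/L1/L2 = -/F/- → run F
t=19: L0/L1/L2 = -/F/- → run F
t=20: (idle)
t=21: (idle)
t=22: (idle)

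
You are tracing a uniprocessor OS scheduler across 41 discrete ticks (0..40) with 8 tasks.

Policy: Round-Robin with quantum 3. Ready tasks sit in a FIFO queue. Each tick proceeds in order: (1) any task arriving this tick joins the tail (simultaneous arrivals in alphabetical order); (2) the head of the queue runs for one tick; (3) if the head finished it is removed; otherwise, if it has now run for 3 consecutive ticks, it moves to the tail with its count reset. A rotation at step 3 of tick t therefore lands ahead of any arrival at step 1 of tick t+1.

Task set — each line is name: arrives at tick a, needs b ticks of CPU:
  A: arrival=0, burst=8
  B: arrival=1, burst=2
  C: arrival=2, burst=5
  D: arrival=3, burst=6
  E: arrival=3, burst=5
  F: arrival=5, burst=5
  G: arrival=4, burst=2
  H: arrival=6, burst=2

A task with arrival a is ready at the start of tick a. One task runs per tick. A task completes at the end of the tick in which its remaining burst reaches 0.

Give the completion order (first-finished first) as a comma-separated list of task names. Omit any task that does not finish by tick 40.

completion order = B, G, H, C, A, D, E, F

t=0: queue=[A] q_used=0 → run A
t=1: queue=[A,B] q_used=1 → run A
t=2: queue=[A,B,C] q_used=2 → run A
t=3: queue=[B,C,A,D,E] q_used=0 → run B
t=4: queue=[B,C,A,D,E,G] q_used=1 → run B
t=5: queue=[C,A,D,E,G,F] q_used=0 → run C
t=6: queue=[C,A,D,E,G,F,H] q_used=1 → run C
t=7: queue=[C,A,D,E,G,F,H] q_used=2 → run C
t=8: queue=[A,D,E,G,F,H,C] q_used=0 → run A
t=9: queue=[A,D,E,G,F,H,C] q_used=1 → run A
t=10: queue=[A,D,E,G,F,H,C] q_used=2 → run A
t=11: queue=[D,E,G,F,H,C,A] q_used=0 → run D
t=12: queue=[D,E,G,F,H,C,A] q_used=1 → run D
t=13: queue=[D,E,G,F,H,C,A] q_used=2 → run D
t=14: queue=[E,G,F,H,C,A,D] q_used=0 → run E
t=15: queue=[E,G,F,H,C,A,D] q_used=1 → run E
t=16: queue=[E,G,F,H,C,A,D] q_used=2 → run E
t=17: queue=[G,F,H,C,A,D,E] q_used=0 → run G
t=18: queue=[G,F,H,C,A,D,E] q_used=1 → run G
t=19: queue=[F,H,C,A,D,E] q_used=0 → run F
t=20: queue=[F,H,C,A,D,E] q_used=1 → run F
t=21: queue=[F,H,C,A,D,E] q_used=2 → run F
t=22: queue=[H,C,A,D,E,F] q_used=0 → run H
t=23: queue=[H,C,A,D,E,F] q_used=1 → run H
t=24: queue=[C,A,D,E,F] q_used=0 → run C
t=25: queue=[C,A,D,E,F] q_used=1 → run C
t=26: queue=[A,D,E,F] q_used=0 → run A
t=27: queue=[A,D,E,F] q_used=1 → run A
t=28: queue=[D,E,F] q_used=0 → run D
t=29: queue=[D,E,F] q_used=1 → run D
t=30: queue=[D,E,F] q_used=2 → run D
t=31: queue=[E,F] q_used=0 → run E
t=32: queue=[E,F] q_used=1 → run E
t=33: queue=[F] q_used=0 → run F
t=34: queue=[F] q_used=1 → run F
t=35: (idle)
t=36: (idle)
t=37: (idle)
t=38: (idle)
t=39: (idle)
t=40: (idle)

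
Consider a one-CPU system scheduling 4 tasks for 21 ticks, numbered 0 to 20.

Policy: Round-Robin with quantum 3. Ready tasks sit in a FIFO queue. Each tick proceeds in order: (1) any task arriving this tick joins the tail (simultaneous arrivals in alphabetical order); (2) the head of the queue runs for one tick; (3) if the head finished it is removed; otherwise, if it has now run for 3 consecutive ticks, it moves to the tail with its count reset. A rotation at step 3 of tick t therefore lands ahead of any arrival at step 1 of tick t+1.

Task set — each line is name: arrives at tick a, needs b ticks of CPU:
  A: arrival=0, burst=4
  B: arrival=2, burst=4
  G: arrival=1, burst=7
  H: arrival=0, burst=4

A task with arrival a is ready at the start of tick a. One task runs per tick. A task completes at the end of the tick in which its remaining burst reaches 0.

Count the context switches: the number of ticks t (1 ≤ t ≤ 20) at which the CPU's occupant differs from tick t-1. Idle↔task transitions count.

t=0: queue=[A,H] q_used=0 → run A
t=1: queue=[A,H,G] q_used=1 → run A
t=2: queue=[A,H,G,B] q_used=2 → run A
t=3: queue=[H,G,B,A] q_used=0 → run H
t=4: queue=[H,G,B,A] q_used=1 → run H
t=5: queue=[H,G,B,A] q_used=2 → run H
t=6: queue=[G,B,A,H] q_used=0 → run G
t=7: queue=[G,B,A,H] q_used=1 → run G
t=8: queue=[G,B,A,H] q_used=2 → run G
t=9: queue=[B,A,H,G] q_used=0 → run B
t=10: queue=[B,A,H,G] q_used=1 → run B
t=11: queue=[B,A,H,G] q_used=2 → run B
t=12: queue=[A,H,G,B] q_used=0 → run A
t=13: queue=[H,G,B] q_used=0 → run H
t=14: queue=[G,B] q_used=0 → run G
t=15: queue=[G,B] q_used=1 → run G
t=16: queue=[G,B] q_used=2 → run G
t=17: queue=[B,G] q_used=0 → run B
t=18: queue=[G] q_used=0 → run G
t=19: (idle)
t=20: (idle)

context switches = 9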